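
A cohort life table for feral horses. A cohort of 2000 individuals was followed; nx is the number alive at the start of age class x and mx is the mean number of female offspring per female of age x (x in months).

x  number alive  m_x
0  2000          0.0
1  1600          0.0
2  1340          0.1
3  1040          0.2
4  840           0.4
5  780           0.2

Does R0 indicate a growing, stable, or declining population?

declining

lx = nx/n0 = nx/2000: 1, 0.8, 0.67, 0.52, 0.42, 0.39
R0 = Σ lx·mx = 0 + 0 + 0.067 + 0.104 + 0.168 + 0.078 = 0.417
R0 < 1, so the population is declining.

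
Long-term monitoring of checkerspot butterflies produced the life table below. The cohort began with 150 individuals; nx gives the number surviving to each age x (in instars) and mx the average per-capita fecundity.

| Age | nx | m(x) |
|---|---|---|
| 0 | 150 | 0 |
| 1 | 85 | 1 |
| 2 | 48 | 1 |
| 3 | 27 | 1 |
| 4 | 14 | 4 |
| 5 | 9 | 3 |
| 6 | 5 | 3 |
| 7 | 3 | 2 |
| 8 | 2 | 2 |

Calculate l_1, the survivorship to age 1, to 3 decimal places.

l_1 = n_1/n_0 = 85/150 = 0.566667… → 0.567

0.567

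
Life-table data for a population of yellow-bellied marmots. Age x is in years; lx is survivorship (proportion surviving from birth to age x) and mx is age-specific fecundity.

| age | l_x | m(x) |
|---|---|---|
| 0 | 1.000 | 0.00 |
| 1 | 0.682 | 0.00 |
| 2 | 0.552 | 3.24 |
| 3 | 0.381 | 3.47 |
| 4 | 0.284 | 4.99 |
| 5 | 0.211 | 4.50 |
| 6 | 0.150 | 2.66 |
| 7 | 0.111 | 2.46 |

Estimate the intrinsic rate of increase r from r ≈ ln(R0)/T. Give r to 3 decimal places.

0.502

R0 = Σ lx·mx = 0 + 0 + 1.78848 + 1.32207 + 1.41716 + 0.9495 + 0.399 + 0.27306 = 6.14927
Σ x·lx·mx = 22.26473; T = 22.26473/6.14927 = 3.62071…
r ≈ ln(R0)/T = ln(6.14927)/3.62071… = 0.50165… → 0.502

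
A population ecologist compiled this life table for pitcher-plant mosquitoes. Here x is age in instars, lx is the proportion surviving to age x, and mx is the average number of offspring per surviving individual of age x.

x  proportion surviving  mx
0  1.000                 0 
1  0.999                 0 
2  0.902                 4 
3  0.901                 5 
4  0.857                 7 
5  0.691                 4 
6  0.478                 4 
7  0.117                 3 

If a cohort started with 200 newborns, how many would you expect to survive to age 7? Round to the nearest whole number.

Expected survivors = N0 · l_7 = 200 × 0.117 = 23.4 → 23

23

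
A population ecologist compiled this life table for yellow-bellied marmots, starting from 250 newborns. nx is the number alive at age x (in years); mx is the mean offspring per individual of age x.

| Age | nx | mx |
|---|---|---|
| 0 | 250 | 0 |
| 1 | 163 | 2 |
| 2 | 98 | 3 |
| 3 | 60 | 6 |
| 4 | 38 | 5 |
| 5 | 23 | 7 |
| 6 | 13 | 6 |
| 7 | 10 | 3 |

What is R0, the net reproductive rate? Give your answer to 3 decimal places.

lx = nx/n0 = nx/250: 1, 0.652, 0.392, 0.24, 0.152, 0.092, 0.052, 0.04
lx·mx by age: 0, 1.304, 1.176, 1.44, 0.76, 0.644, 0.312, 0.12
R0 = Σ lx·mx = 5.756 → 5.756

5.756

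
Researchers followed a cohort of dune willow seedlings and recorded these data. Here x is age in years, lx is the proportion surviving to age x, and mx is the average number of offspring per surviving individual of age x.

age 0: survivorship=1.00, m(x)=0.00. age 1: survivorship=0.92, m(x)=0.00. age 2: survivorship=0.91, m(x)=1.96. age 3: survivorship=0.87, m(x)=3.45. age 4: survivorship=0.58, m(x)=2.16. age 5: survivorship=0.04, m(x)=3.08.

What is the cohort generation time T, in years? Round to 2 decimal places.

2.95

lx·mx: 0, 0, 1.7836, 3.0015, 1.2528, 0.1232 → R0 = 6.1611
x·lx·mx: 0, 0, 3.5672, 9.0045, 5.0112, 0.616 → Σ = 18.1989
T = 18.1989 / 6.1611 = 2.953839… → 2.95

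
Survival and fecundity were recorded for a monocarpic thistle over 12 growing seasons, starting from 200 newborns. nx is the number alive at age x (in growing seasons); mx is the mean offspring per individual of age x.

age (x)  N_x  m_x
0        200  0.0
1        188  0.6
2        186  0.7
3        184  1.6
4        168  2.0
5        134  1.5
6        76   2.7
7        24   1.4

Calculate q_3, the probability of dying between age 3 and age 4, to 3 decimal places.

0.087

lx = nx/n0 = nx/200: 1, 0.94, 0.93, 0.92, 0.84, 0.67, 0.38, 0.12
q_3 = (l_3 − l_4) / l_3 = (0.92 − 0.84) / 0.92
     = 0.08 / 0.92 = 0.086957… → 0.087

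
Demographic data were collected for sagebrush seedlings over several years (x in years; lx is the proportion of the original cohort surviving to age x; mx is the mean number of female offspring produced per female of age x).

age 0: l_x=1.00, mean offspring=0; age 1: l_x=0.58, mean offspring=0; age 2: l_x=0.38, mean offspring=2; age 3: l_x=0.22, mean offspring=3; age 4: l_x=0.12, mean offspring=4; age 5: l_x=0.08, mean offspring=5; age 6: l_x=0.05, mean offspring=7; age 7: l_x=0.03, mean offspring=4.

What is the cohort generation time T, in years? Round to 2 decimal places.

lx·mx: 0, 0, 0.76, 0.66, 0.48, 0.4, 0.35, 0.12 → R0 = 2.77
x·lx·mx: 0, 0, 1.52, 1.98, 1.92, 2, 2.1, 0.84 → Σ = 10.36
T = 10.36 / 2.77 = 3.740072… → 3.74

3.74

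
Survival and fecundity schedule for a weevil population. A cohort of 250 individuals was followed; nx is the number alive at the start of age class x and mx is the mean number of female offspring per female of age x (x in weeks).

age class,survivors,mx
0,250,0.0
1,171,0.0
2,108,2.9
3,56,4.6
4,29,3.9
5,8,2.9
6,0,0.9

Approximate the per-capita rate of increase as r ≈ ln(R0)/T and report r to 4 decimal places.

lx = nx/n0 = nx/250: 1, 0.684, 0.432, 0.224, 0.116, 0.032, 0
R0 = Σ lx·mx = 0 + 0 + 1.2528 + 1.0304 + 0.4524 + 0.0928 + 0 = 2.8284
Σ x·lx·mx = 7.8704; T = 7.8704/2.8284 = 2.78263…
r ≈ ln(R0)/T = ln(2.8284)/2.78263… = 0.373643… → 0.3736

0.3736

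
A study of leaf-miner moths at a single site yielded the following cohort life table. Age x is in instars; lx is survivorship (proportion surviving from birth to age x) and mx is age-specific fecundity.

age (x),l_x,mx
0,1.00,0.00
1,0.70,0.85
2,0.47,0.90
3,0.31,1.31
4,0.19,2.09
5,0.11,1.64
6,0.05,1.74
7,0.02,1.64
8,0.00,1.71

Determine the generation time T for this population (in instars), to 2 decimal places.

lx·mx: 0, 0.595, 0.423, 0.4061, 0.3971, 0.1804, 0.087, 0.0328, 0 → R0 = 2.1214
x·lx·mx: 0, 0.595, 0.846, 1.2183, 1.5884, 0.902, 0.522, 0.2296, 0 → Σ = 5.9013
T = 5.9013 / 2.1214 = 2.781795… → 2.78

2.78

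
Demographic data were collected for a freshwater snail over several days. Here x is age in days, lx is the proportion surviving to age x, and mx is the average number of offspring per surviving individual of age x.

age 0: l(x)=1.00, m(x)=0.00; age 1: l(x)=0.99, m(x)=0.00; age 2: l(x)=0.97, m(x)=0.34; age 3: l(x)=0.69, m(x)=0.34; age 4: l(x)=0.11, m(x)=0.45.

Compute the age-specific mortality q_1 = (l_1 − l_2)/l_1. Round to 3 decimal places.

0.020

q_1 = (l_1 − l_2) / l_1 = (0.99 − 0.97) / 0.99
     = 0.02 / 0.99 = 0.020202… → 0.020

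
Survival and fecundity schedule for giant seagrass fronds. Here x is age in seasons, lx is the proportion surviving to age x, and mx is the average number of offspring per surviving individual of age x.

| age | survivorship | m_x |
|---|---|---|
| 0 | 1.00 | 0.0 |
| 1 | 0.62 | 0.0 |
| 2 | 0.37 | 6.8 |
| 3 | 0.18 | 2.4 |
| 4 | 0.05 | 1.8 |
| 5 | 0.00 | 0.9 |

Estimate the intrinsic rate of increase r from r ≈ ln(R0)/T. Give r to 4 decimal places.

R0 = Σ lx·mx = 0 + 0 + 2.516 + 0.432 + 0.09 + 0 = 3.038
Σ x·lx·mx = 6.688; T = 6.688/3.038 = 2.20145…
r ≈ ln(R0)/T = ln(3.038)/2.20145… = 0.504758… → 0.5048

0.5048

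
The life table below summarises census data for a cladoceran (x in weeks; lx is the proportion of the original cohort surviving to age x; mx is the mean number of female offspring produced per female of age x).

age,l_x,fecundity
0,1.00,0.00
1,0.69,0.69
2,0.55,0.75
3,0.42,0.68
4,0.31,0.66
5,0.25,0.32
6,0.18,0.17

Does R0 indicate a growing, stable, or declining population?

growing

R0 = Σ lx·mx = 0 + 0.4761 + 0.4125 + 0.2856 + 0.2046 + 0.08 + 0.0306 = 1.4894
R0 > 1, so the population is growing.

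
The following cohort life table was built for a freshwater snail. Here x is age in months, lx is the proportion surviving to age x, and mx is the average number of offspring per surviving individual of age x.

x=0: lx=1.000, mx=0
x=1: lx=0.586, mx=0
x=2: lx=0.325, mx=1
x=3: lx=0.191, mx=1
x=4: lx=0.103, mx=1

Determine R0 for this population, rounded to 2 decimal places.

0.62

lx·mx by age: 0, 0, 0.325, 0.191, 0.103
R0 = Σ lx·mx = 0.619 → 0.62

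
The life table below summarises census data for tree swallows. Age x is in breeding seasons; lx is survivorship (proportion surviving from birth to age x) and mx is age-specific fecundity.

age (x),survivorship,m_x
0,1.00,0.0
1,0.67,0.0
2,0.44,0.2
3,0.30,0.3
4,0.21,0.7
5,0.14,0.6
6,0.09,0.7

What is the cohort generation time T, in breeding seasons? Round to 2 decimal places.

3.88

lx·mx: 0, 0, 0.088, 0.09, 0.147, 0.084, 0.063 → R0 = 0.472
x·lx·mx: 0, 0, 0.176, 0.27, 0.588, 0.42, 0.378 → Σ = 1.832
T = 1.832 / 0.472 = 3.881356… → 3.88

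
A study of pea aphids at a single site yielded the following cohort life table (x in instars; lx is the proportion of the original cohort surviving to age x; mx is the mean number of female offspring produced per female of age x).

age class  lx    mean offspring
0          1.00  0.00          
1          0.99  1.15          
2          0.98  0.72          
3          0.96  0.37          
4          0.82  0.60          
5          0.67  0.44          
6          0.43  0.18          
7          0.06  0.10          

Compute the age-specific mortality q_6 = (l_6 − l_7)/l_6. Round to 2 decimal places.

q_6 = (l_6 − l_7) / l_6 = (0.43 − 0.06) / 0.43
     = 0.37 / 0.43 = 0.860465… → 0.86

0.86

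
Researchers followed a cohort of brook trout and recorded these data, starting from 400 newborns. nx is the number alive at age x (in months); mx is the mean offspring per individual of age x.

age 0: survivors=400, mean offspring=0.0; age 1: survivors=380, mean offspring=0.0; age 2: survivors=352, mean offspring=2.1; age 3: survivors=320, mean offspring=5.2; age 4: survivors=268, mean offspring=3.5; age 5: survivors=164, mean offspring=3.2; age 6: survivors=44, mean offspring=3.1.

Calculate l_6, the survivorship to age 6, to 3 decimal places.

0.110

l_6 = n_6/n_0 = 44/400 = 0.11 → 0.110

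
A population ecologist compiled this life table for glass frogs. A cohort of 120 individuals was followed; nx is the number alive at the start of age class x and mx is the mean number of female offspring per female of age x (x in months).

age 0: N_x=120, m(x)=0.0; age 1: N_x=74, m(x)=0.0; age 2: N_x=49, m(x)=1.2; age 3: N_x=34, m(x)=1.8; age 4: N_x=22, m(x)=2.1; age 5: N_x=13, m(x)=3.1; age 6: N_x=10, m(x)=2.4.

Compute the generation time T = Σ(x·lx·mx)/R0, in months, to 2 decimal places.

lx = nx/n0 = nx/120: 1, 0.61667…, 0.40833…, 0.28333…, 0.18333…, 0.10833…, 0.08333…
lx·mx: 0, 0, 0.49…, 0.51…, 0.385…, 0.335833…, 0.2… → R0 = 1.920833…
x·lx·mx: 0, 0, 0.98…, 1.53…, 1.54…, 1.679167…, 1.2… → Σ = 6.929167…
T = 6.929167… / 1.920833… = 3.607375… → 3.61

3.61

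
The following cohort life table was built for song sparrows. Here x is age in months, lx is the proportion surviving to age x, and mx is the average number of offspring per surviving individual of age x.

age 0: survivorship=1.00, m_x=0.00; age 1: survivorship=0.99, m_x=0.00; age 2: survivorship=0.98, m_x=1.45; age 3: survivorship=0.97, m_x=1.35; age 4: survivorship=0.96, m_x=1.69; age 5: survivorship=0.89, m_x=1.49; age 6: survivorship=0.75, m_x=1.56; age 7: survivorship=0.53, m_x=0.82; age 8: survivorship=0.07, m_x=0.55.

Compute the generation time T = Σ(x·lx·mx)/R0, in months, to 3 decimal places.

4.133

lx·mx: 0, 0, 1.421, 1.3095, 1.6224, 1.3261, 1.17, 0.4346, 0.0385 → R0 = 7.3221
x·lx·mx: 0, 0, 2.842, 3.9285, 6.4896, 6.6305, 7.02, 3.0422, 0.308 → Σ = 30.2608
T = 30.2608 / 7.3221 = 4.132803… → 4.133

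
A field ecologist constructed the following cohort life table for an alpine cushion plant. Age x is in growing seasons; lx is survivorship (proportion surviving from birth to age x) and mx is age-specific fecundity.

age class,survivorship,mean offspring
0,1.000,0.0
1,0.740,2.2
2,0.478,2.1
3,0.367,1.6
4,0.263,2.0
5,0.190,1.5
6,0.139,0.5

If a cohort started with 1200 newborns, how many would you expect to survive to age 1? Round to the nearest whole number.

888

Expected survivors = N0 · l_1 = 1200 × 0.740 = 888 → 888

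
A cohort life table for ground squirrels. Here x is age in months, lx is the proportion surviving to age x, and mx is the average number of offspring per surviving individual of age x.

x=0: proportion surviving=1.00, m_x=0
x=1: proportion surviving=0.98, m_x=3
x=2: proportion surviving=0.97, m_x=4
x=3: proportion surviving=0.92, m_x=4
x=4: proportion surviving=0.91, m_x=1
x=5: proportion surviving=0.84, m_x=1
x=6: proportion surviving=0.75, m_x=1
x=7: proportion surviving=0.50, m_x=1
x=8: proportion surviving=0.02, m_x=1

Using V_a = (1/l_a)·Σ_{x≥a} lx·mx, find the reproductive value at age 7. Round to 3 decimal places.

1.040

lx·mx for x ≥ 7: 0.5, 0.02 → sum = 0.52
V_7 = 0.52 / l_7 = 0.52 / 0.5 = 1.04 → 1.040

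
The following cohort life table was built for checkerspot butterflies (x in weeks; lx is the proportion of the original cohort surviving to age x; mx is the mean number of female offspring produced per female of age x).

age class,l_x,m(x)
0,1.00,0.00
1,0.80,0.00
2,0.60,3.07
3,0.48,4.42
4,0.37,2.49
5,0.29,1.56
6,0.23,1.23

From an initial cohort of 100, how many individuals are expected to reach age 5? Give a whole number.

Expected survivors = N0 · l_5 = 100 × 0.29 = 29 → 29

29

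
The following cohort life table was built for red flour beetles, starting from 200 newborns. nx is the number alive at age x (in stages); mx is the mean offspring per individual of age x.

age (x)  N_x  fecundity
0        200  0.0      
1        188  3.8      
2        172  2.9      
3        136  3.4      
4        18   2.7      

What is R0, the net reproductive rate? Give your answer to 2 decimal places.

lx = nx/n0 = nx/200: 1, 0.94, 0.86, 0.68, 0.09
lx·mx by age: 0, 3.572, 2.494, 2.312, 0.243
R0 = Σ lx·mx = 8.621 → 8.62

8.62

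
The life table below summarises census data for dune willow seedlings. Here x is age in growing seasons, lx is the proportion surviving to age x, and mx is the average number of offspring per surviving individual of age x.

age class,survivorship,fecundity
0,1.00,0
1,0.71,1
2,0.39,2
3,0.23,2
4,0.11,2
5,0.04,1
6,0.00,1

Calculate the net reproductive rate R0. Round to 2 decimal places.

lx·mx by age: 0, 0.71, 0.78, 0.46, 0.22, 0.04, 0
R0 = Σ lx·mx = 2.21 → 2.21

2.21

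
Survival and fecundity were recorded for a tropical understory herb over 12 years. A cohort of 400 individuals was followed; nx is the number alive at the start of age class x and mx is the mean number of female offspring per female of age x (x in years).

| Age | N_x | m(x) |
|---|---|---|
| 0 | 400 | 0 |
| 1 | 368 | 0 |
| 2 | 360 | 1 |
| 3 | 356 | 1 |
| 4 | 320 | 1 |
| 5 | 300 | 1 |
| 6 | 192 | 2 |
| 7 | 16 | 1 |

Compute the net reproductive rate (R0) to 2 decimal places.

lx = nx/n0 = nx/400: 1, 0.92, 0.9, 0.89, 0.8, 0.75, 0.48, 0.04
lx·mx by age: 0, 0, 0.9, 0.89, 0.8, 0.75, 0.96, 0.04
R0 = Σ lx·mx = 4.34 → 4.34

4.34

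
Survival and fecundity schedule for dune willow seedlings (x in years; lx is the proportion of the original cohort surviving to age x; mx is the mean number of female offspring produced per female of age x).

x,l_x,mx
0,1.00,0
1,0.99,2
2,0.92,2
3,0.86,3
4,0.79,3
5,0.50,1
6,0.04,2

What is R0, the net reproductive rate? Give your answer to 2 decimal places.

9.35

lx·mx by age: 0, 1.98, 1.84, 2.58, 2.37, 0.5, 0.08
R0 = Σ lx·mx = 9.35 → 9.35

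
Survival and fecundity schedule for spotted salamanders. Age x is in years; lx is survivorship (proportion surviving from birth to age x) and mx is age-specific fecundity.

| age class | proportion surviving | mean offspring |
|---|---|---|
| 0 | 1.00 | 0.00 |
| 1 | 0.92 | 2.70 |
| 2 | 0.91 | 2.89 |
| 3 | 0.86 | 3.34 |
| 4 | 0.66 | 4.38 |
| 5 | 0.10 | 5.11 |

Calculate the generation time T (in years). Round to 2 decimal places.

lx·mx: 0, 2.484, 2.6299, 2.8724, 2.8908, 0.511 → R0 = 11.3881
x·lx·mx: 0, 2.484, 5.2598, 8.6172, 11.5632, 2.555 → Σ = 30.4792
T = 30.4792 / 11.3881 = 2.676408… → 2.68

2.68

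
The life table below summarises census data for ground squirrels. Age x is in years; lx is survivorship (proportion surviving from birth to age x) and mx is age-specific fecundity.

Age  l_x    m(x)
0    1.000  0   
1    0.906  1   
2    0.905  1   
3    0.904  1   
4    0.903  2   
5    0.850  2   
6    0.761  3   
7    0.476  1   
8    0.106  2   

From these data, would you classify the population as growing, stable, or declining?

R0 = Σ lx·mx = 0 + 0.906 + 0.905 + 0.904 + 1.806 + 1.7 + 2.283 + 0.476 + 0.212 = 9.192
R0 > 1, so the population is growing.

growing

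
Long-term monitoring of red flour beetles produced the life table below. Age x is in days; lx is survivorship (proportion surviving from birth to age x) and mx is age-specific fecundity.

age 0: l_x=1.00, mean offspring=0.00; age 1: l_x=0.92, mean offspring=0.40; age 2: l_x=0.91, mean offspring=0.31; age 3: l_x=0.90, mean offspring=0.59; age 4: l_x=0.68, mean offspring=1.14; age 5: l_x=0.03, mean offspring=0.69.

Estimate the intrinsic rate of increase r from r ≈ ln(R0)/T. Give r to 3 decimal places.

R0 = Σ lx·mx = 0 + 0.368 + 0.2821 + 0.531 + 0.7752 + 0.0207 = 1.977
Σ x·lx·mx = 5.7295; T = 5.7295/1.977 = 2.89808…
r ≈ ln(R0)/T = ln(1.977)/2.89808… = 0.23518… → 0.235

0.235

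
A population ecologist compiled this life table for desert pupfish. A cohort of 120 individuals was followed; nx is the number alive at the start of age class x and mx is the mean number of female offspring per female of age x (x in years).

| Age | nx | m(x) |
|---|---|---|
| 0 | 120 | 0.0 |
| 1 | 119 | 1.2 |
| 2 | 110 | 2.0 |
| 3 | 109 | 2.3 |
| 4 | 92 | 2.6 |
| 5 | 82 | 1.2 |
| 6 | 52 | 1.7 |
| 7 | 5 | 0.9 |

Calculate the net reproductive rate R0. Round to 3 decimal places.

8.700

lx = nx/n0 = nx/120: 1, 0.99167…, 0.91667…, 0.90833…, 0.76667…, 0.68333…, 0.43333…, 0.04167…
lx·mx by age: 0, 1.19…, 1.833333…, 2.089167…, 1.993333…, 0.82…, 0.736667…, 0.0375…
R0 = Σ lx·mx = 8.7… → 8.700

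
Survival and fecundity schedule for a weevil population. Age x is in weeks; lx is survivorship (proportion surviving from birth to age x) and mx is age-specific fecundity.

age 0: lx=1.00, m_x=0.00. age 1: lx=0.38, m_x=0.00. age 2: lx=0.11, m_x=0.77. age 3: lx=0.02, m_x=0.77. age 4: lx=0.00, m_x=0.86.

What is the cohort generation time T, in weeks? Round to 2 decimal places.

2.15

lx·mx: 0, 0, 0.0847, 0.0154, 0 → R0 = 0.1001
x·lx·mx: 0, 0, 0.1694, 0.0462, 0 → Σ = 0.2156
T = 0.2156 / 0.1001 = 2.153846… → 2.15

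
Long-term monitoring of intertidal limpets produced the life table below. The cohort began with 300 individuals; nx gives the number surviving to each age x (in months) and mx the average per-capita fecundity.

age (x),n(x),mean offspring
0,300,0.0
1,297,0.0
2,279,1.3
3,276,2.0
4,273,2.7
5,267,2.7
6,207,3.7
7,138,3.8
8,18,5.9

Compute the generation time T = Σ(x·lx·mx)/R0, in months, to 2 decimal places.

4.79

lx = nx/n0 = nx/300: 1, 0.99, 0.93, 0.92, 0.91, 0.89, 0.69, 0.46, 0.06
lx·mx: 0, 0, 1.209, 1.84, 2.457, 2.403, 2.553, 1.748, 0.354 → R0 = 12.564
x·lx·mx: 0, 0, 2.418, 5.52, 9.828, 12.015, 15.318, 12.236, 2.832 → Σ = 60.167
T = 60.167 / 12.564 = 4.788841… → 4.79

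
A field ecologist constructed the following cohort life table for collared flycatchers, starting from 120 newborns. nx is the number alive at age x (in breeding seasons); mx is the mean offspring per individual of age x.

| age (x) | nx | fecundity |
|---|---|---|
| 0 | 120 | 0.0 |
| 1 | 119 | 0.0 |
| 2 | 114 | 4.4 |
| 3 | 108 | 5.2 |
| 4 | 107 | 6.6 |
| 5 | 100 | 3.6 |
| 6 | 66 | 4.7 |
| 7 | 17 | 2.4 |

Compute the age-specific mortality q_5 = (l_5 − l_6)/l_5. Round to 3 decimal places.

0.340

lx = nx/n0 = nx/120: 1, 0.99167…, 0.95, 0.9, 0.89167…, 0.83333…, 0.55, 0.14167…
q_5 = (l_5 − l_6) / l_5 = (0.833333… − 0.55) / 0.833333…
     = 0.283333… / 0.833333… = 0.34… → 0.340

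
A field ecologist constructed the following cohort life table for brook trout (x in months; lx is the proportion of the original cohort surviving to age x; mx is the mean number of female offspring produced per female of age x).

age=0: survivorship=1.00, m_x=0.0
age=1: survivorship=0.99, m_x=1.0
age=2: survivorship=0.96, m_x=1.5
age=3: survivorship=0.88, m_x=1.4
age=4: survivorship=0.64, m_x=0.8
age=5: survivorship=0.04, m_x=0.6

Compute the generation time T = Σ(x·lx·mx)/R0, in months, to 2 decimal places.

lx·mx: 0, 0.99, 1.44, 1.232, 0.512, 0.024 → R0 = 4.198
x·lx·mx: 0, 0.99, 2.88, 3.696, 2.048, 0.12 → Σ = 9.734
T = 9.734 / 4.198 = 2.318723… → 2.32

2.32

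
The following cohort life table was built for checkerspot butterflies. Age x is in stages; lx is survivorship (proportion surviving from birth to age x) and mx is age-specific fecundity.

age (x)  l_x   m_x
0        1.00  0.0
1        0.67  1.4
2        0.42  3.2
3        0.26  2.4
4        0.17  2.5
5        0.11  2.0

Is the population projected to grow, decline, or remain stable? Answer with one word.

growing

R0 = Σ lx·mx = 0 + 0.938 + 1.344 + 0.624 + 0.425 + 0.22 = 3.551
R0 > 1, so the population is growing.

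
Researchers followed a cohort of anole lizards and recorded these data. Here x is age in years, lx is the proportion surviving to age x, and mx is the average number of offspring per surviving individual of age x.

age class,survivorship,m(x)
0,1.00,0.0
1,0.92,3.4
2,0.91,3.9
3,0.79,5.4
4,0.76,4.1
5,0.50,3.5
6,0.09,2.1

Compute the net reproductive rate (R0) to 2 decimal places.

16.00

lx·mx by age: 0, 3.128, 3.549, 4.266, 3.116, 1.75, 0.189
R0 = Σ lx·mx = 15.998 → 16.00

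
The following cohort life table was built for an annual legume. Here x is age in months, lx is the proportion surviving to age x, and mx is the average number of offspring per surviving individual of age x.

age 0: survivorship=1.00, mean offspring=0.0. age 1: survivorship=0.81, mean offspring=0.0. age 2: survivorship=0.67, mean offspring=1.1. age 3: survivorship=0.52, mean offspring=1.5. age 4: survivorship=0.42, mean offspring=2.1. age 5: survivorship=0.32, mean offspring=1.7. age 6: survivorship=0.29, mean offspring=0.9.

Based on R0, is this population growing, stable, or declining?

growing

R0 = Σ lx·mx = 0 + 0 + 0.737 + 0.78 + 0.882 + 0.544 + 0.261 = 3.204
R0 > 1, so the population is growing.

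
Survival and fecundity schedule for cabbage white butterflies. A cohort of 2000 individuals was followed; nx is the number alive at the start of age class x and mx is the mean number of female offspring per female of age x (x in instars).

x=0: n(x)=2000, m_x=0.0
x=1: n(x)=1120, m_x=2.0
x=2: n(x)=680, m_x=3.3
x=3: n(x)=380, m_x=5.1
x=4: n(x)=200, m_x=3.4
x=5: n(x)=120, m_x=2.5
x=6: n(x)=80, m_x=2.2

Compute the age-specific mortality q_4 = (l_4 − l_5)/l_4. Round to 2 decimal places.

lx = nx/n0 = nx/2000: 1, 0.56, 0.34, 0.19, 0.1, 0.06, 0.04
q_4 = (l_4 − l_5) / l_4 = (0.1 − 0.06) / 0.1
     = 0.04 / 0.1 = 0.4 → 0.40

0.40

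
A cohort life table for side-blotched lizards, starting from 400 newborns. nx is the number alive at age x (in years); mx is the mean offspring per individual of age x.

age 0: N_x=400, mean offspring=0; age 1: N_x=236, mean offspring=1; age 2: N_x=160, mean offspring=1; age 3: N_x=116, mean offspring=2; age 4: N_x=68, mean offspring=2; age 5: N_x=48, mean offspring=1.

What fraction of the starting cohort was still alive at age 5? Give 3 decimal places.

l_5 = n_5/n_0 = 48/400 = 0.12 → 0.120

0.120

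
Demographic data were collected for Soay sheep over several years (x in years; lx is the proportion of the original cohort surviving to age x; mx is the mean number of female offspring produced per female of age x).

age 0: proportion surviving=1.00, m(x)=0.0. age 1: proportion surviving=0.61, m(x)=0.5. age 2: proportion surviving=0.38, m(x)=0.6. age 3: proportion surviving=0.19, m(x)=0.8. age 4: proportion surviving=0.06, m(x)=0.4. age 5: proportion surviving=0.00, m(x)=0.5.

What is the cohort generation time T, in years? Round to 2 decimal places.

lx·mx: 0, 0.305, 0.228, 0.152, 0.024, 0 → R0 = 0.709
x·lx·mx: 0, 0.305, 0.456, 0.456, 0.096, 0 → Σ = 1.313
T = 1.313 / 0.709 = 1.851904… → 1.85

1.85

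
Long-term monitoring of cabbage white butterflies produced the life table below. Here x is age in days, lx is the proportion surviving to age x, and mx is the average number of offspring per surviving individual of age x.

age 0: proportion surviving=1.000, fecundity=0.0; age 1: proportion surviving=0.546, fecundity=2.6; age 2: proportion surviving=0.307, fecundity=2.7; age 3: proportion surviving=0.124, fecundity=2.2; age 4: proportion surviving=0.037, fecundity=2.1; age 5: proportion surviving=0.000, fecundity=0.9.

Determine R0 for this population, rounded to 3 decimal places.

2.599

lx·mx by age: 0, 1.4196, 0.8289, 0.2728, 0.0777, 0
R0 = Σ lx·mx = 2.599 → 2.599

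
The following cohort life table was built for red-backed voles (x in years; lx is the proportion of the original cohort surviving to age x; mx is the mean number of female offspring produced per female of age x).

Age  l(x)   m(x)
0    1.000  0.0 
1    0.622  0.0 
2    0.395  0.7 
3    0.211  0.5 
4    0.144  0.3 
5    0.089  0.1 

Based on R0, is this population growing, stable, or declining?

R0 = Σ lx·mx = 0 + 0 + 0.2765 + 0.1055 + 0.0432 + 0.0089 = 0.4341
R0 < 1, so the population is declining.

declining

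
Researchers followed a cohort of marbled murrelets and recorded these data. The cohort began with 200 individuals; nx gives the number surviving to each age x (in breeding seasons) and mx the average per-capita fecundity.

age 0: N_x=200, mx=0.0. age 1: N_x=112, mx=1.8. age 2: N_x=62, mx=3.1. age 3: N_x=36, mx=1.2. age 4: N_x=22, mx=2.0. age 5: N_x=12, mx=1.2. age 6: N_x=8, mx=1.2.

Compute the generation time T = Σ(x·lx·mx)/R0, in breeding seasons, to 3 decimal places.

2.022

lx = nx/n0 = nx/200: 1, 0.56, 0.31, 0.18, 0.11, 0.06, 0.04
lx·mx: 0, 1.008, 0.961, 0.216, 0.22, 0.072, 0.048 → R0 = 2.525
x·lx·mx: 0, 1.008, 1.922, 0.648, 0.88, 0.36, 0.288 → Σ = 5.106
T = 5.106 / 2.525 = 2.022178… → 2.022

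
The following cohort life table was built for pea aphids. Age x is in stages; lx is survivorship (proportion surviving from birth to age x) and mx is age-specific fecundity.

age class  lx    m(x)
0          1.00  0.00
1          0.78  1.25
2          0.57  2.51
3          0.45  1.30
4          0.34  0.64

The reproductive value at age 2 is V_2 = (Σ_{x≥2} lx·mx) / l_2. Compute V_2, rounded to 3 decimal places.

3.918

lx·mx for x ≥ 2: 1.4307, 0.585, 0.2176 → sum = 2.2333
V_2 = 2.2333 / l_2 = 2.2333 / 0.57 = 3.91807… → 3.918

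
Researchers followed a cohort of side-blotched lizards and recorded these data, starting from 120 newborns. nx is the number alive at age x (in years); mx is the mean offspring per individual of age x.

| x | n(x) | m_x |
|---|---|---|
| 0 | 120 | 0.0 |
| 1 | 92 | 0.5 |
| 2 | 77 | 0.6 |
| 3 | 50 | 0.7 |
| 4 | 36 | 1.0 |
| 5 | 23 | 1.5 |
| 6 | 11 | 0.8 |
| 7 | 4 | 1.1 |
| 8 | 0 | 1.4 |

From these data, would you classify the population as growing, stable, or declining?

growing

lx = nx/n0 = nx/120: 1, 0.76667…, 0.64167…, 0.41667…, 0.3, 0.19167…, 0.09167…, 0.03333…, 0
R0 = Σ lx·mx = 0 + 0.383333… + 0.385… + 0.291667… + 0.3 + 0.2875… + 0.073333… + 0.036667… + 0 = 1.7575…
R0 > 1, so the population is growing.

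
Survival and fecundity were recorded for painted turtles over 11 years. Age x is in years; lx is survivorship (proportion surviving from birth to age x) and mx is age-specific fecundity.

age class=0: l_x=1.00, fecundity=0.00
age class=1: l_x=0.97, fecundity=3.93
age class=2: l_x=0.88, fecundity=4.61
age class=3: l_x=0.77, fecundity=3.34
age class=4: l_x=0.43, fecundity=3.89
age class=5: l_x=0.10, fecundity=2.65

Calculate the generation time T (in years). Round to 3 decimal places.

lx·mx: 0, 3.8121, 4.0568, 2.5718, 1.6727, 0.265 → R0 = 12.3784
x·lx·mx: 0, 3.8121, 8.1136, 7.7154, 6.6908, 1.325 → Σ = 27.6569
T = 27.6569 / 12.3784 = 2.234287… → 2.234

2.234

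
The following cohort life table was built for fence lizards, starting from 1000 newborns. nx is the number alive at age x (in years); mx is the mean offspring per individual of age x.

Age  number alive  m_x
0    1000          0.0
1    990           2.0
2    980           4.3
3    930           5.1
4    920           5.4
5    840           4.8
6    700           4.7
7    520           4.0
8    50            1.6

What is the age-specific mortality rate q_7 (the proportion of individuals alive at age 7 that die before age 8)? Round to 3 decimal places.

lx = nx/n0 = nx/1000: 1, 0.99, 0.98, 0.93, 0.92, 0.84, 0.7, 0.52, 0.05
q_7 = (l_7 − l_8) / l_7 = (0.52 − 0.05) / 0.52
     = 0.47 / 0.52 = 0.903846… → 0.904

0.904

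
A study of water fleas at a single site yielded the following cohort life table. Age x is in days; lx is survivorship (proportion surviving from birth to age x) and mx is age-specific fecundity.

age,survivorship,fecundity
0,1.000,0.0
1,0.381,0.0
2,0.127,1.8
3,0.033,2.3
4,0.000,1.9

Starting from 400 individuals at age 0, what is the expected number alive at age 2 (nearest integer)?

Expected survivors = N0 · l_2 = 400 × 0.127 = 50.8 → 51

51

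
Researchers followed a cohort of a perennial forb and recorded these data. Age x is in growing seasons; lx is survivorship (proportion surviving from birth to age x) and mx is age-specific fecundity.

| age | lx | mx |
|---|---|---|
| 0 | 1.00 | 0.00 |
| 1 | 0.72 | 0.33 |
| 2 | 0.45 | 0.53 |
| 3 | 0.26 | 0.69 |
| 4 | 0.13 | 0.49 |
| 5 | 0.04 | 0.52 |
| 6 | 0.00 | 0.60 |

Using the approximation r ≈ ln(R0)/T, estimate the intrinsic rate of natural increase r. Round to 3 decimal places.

-0.138

R0 = Σ lx·mx = 0 + 0.2376 + 0.2385 + 0.1794 + 0.0637 + 0.0208 + 0 = 0.74
Σ x·lx·mx = 1.6116; T = 1.6116/0.74 = 2.17784…
r ≈ ln(R0)/T = ln(0.74)/2.17784… = -0.13826… → -0.138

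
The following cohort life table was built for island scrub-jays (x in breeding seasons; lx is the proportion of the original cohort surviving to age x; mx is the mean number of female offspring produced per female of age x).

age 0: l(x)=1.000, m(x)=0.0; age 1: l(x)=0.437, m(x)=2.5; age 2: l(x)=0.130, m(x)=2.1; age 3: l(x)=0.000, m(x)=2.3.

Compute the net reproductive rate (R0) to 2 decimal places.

lx·mx by age: 0, 1.0925, 0.273, 0
R0 = Σ lx·mx = 1.3655 → 1.37

1.37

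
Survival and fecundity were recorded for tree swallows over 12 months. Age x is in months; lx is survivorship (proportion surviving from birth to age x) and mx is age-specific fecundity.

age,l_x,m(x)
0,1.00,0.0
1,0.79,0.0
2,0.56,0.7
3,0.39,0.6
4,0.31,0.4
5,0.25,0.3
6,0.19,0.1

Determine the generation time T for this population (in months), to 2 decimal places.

lx·mx: 0, 0, 0.392, 0.234, 0.124, 0.075, 0.019 → R0 = 0.844
x·lx·mx: 0, 0, 0.784, 0.702, 0.496, 0.375, 0.114 → Σ = 2.471
T = 2.471 / 0.844 = 2.927725… → 2.93

2.93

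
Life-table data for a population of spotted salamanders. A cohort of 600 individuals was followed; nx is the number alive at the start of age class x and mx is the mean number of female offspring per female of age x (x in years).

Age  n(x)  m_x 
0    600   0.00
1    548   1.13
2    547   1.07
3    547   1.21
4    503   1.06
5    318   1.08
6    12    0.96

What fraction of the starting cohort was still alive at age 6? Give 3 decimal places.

0.020

l_6 = n_6/n_0 = 12/600 = 0.02 → 0.020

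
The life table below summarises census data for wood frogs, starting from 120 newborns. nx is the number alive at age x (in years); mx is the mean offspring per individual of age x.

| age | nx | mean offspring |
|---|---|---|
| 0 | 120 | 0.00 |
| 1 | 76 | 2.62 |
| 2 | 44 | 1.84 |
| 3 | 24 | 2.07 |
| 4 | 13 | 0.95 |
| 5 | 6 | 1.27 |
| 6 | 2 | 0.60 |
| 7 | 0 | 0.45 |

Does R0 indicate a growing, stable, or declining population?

growing

lx = nx/n0 = nx/120: 1, 0.63333…, 0.36667…, 0.2, 0.10833…, 0.05, 0.01667…, 0
R0 = Σ lx·mx = 0 + 1.659333… + 0.674667… + 0.414 + 0.102917… + 0.0635 + 0.01… + 0 = 2.924417…
R0 > 1, so the population is growing.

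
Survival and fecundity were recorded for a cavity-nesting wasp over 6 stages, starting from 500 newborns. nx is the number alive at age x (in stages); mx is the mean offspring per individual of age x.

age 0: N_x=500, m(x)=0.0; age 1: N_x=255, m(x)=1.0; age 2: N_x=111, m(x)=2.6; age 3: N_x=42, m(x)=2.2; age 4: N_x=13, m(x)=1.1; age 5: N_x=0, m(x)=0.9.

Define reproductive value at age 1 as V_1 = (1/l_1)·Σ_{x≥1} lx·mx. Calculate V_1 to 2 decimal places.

lx = nx/n0 = nx/500: 1, 0.51, 0.222, 0.084, 0.026, 0
lx·mx for x ≥ 1: 0.51, 0.5772, 0.1848, 0.0286, 0 → sum = 1.3006
V_1 = 1.3006 / l_1 = 1.3006 / 0.51 = 2.550196… → 2.55

2.55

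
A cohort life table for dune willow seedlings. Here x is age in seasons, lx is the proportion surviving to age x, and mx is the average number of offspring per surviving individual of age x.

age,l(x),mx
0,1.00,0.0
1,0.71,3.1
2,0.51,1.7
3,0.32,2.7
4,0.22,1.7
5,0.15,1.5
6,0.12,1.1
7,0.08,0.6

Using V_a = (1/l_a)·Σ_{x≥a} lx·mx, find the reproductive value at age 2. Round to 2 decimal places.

4.92

lx·mx for x ≥ 2: 0.867, 0.864, 0.374, 0.225, 0.132, 0.048 → sum = 2.51
V_2 = 2.51 / l_2 = 2.51 / 0.51 = 4.921569… → 4.92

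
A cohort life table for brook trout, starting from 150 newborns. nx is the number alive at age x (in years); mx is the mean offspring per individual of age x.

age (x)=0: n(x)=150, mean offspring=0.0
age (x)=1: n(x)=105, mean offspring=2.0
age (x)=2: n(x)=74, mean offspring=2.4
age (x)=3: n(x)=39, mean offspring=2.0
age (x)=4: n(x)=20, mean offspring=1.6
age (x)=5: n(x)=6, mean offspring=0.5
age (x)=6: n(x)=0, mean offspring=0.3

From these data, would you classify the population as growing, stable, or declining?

growing

lx = nx/n0 = nx/150: 1, 0.7, 0.49333…, 0.26, 0.13333…, 0.04, 0
R0 = Σ lx·mx = 0 + 1.4 + 1.184… + 0.52 + 0.213333… + 0.02 + 0 = 3.337333…
R0 > 1, so the population is growing.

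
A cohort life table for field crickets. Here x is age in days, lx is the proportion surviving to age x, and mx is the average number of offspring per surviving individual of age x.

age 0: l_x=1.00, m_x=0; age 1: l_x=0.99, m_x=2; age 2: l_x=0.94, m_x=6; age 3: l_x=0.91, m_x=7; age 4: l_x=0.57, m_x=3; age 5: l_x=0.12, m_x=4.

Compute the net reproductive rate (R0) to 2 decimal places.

16.18

lx·mx by age: 0, 1.98, 5.64, 6.37, 1.71, 0.48
R0 = Σ lx·mx = 16.18 → 16.18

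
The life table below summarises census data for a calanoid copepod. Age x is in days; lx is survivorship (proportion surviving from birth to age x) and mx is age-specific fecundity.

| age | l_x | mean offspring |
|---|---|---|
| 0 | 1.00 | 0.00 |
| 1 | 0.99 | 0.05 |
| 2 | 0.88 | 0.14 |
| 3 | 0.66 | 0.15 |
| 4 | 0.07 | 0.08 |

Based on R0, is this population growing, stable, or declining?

R0 = Σ lx·mx = 0 + 0.0495 + 0.1232 + 0.099 + 0.0056 = 0.2773
R0 < 1, so the population is declining.

declining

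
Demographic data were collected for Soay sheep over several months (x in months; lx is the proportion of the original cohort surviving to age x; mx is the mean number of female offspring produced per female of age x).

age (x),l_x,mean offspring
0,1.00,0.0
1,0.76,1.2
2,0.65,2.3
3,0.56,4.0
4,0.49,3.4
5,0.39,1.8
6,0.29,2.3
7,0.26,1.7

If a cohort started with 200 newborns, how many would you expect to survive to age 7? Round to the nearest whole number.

52

Expected survivors = N0 · l_7 = 200 × 0.26 = 52 → 52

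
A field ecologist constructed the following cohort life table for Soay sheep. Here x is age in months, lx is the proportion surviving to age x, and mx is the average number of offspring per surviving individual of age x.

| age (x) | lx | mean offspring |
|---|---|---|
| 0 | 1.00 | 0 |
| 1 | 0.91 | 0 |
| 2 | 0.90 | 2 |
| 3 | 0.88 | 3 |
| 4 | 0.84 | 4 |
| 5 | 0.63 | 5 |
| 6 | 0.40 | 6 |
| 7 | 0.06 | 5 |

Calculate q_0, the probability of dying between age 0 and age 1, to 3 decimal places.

q_0 = (l_0 − l_1) / l_0 = (1 − 0.91) / 1
     = 0.09 / 1 = 0.09 → 0.090

0.090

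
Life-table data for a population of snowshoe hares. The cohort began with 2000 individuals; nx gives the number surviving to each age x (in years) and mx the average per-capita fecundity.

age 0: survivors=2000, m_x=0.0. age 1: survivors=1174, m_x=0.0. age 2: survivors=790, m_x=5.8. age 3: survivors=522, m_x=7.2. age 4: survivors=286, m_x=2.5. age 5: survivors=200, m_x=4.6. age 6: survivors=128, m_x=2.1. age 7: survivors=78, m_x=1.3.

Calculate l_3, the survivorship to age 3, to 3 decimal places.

0.261

l_3 = n_3/n_0 = 522/2000 = 0.261 → 0.261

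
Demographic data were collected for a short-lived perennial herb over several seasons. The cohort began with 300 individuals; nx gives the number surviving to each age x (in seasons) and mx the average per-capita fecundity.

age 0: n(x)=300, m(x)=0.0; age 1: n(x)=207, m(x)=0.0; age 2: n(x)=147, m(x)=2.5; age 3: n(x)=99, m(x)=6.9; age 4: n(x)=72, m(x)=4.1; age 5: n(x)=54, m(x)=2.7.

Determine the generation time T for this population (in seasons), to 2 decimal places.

3.15

lx = nx/n0 = nx/300: 1, 0.69, 0.49, 0.33, 0.24, 0.18
lx·mx: 0, 0, 1.225, 2.277, 0.984, 0.486 → R0 = 4.972
x·lx·mx: 0, 0, 2.45, 6.831, 3.936, 2.43 → Σ = 15.647
T = 15.647 / 4.972 = 3.147023… → 3.15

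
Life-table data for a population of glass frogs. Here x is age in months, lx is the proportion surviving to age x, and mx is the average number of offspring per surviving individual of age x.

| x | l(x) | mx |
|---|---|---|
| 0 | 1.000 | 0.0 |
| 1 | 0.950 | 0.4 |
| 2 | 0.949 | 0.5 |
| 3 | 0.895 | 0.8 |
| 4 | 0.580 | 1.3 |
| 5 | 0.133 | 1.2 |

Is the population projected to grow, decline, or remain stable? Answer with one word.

growing

R0 = Σ lx·mx = 0 + 0.38 + 0.4745 + 0.716 + 0.754 + 0.1596 = 2.4841
R0 > 1, so the population is growing.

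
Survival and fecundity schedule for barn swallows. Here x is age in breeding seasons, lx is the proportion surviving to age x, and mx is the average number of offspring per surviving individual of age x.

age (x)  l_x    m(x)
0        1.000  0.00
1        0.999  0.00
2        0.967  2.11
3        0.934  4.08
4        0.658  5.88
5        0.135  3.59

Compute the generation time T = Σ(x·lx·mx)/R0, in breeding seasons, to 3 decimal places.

3.274

lx·mx: 0, 0, 2.04037, 3.81072, 3.86904, 0.48465 → R0 = 10.20478
x·lx·mx: 0, 0, 4.08074, 11.43216, 15.47616, 2.42325 → Σ = 33.41231
T = 33.41231 / 10.20478 = 3.274182… → 3.274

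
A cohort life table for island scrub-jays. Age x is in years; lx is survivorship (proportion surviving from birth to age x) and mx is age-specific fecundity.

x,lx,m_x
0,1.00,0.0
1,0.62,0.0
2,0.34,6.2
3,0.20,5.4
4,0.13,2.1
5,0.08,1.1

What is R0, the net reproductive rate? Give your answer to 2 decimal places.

lx·mx by age: 0, 0, 2.108, 1.08, 0.273, 0.088
R0 = Σ lx·mx = 3.549 → 3.55

3.55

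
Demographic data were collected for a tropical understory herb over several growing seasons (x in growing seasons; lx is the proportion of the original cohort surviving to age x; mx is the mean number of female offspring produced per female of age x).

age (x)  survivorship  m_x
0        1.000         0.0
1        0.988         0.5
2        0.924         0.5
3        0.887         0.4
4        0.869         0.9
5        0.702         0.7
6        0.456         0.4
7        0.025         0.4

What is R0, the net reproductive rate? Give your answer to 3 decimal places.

lx·mx by age: 0, 0.494, 0.462, 0.3548, 0.7821, 0.4914, 0.1824, 0.01
R0 = Σ lx·mx = 2.7767 → 2.777

2.777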